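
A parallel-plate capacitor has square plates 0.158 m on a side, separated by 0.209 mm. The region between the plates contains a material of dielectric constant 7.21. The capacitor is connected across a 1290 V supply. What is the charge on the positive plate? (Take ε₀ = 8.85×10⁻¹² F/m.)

9.83 μC

A = (0.158 m)² = 2.50×10⁻² m².
C = κε₀A/d = 7.21 × 8.85×10⁻¹² × 2.50×10⁻² / 2.09×10⁻⁴ = 7.62×10⁻⁹ F.
Q = CV = 7.62×10⁻⁹ × 1290 = 9.83×10⁻⁶ C.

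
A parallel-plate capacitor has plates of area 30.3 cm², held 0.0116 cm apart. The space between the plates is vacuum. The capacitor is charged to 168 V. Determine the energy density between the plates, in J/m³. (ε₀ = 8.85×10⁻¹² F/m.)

u ≈ 9.28 J/m³

E = V/d = 168 / 1.16×10⁻⁴ = 1.45×10⁶ V/m.
u = ½ε₀E² = ½ × 8.85×10⁻¹² × (1.45×10⁶)² = 9.28 J/m³.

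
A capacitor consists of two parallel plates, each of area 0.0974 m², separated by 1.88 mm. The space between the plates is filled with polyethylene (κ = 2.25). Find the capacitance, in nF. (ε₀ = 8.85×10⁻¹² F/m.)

1.03 nF

C = κε₀A/d = 2.25 × 8.85×10⁻¹² × 9.74×10⁻² / 1.88×10⁻³ = 1.03×10⁻⁹ F.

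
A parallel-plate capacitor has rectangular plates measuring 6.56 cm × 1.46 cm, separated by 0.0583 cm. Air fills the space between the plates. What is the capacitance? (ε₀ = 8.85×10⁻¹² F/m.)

A = 6.56 × 1.46 cm² = 9.58×10⁻⁴ m².
C = ε₀A/d = 8.85×10⁻¹² × 9.58×10⁻⁴ / 5.83×10⁻⁴ = 1.45×10⁻¹¹ F.

14.5 pF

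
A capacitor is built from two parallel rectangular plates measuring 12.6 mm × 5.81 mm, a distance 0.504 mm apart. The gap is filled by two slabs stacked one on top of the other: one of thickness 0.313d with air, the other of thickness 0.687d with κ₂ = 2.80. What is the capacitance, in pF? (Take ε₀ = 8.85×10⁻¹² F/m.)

A = 12.6 × 5.81 mm² = 7.32×10⁻⁵ m².
Stacked slabs ⇒ two capacitors in series, each with the full plate area.
C₁ = κ₁ε₀A/d₁ = 1.00 × 8.85×10⁻¹² × 7.32×10⁻⁵ / 1.58×10⁻⁴ = 4.11×10⁻¹² F.
C₂ = κ₂ε₀A/d₂ = 2.80 × 8.85×10⁻¹² × 7.32×10⁻⁵ / 3.46×10⁻⁴ = 5.24×10⁻¹² F.
C = (1/C₁ + 1/C₂)⁻¹ = 2.30×10⁻¹² F.

C ≈ 2.30 pF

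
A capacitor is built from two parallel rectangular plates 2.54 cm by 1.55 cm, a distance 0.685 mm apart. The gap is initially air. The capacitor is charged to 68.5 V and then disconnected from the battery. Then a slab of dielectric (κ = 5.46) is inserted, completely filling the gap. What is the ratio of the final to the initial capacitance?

C₂/C₁ ≈ 5.46

C = κε₀A/d scales with κ, so C₂/C₁ = κ = 5.46.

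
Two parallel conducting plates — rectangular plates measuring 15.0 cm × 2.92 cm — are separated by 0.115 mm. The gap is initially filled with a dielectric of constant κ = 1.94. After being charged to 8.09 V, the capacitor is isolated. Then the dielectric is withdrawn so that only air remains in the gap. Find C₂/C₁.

C₂/C₁ ≈ 0.515

C = κε₀A/d scales with κ, so C₂/C₁ = 1/κ = 1/1.94 = 0.515.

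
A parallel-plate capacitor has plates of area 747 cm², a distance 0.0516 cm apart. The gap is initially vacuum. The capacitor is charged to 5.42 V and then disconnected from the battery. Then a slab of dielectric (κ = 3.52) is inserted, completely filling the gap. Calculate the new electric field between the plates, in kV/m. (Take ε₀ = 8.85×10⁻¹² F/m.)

2.98 kV/m

A = 747 cm² = 7.47×10⁻² m².
Initially C₁ = ε₀A/d = 8.85×10⁻¹² × 7.47×10⁻² / 5.16×10⁻⁴ = 1.28×10⁻⁹ F.
E₁ = 1.05×10⁴ V/m.
Isolated ⇒ Q is held fixed. V₂ = Q/C₂ = V₁/3.52; E = V/d, so E₂/E₁ = (V₂/V₁)(d₁/d₂) = 0.284.
E₂ = 0.284 × 1.05×10⁴ = 2.98×10³ V/m.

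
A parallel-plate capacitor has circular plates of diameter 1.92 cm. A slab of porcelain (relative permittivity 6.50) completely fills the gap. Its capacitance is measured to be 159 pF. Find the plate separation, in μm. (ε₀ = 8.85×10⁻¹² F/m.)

A = π(1.92/2 cm)² = 2.90×10⁻⁴ m².
d = κε₀A/C = 6.50 × 8.85×10⁻¹² × 2.90×10⁻⁴ / 1.59×10⁻¹⁰ = 1.05×10⁻⁴ m.

d ≈ 105 μm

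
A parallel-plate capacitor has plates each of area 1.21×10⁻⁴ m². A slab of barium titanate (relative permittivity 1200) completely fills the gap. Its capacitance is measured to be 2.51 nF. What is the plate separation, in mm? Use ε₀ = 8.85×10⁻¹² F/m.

d = κε₀A/C = 1200 × 8.85×10⁻¹² × 1.21×10⁻⁴ / 2.51×10⁻⁹ = 5.12×10⁻⁴ m.

d ≈ 0.512 mm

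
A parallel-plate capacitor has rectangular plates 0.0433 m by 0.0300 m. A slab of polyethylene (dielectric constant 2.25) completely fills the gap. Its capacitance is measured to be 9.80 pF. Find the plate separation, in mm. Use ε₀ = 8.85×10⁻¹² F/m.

2.64 mm

A = 0.0433 × 0.0300 m² = 1.30×10⁻³ m².
d = κε₀A/C = 2.25 × 8.85×10⁻¹² × 1.30×10⁻³ / 9.80×10⁻¹² = 2.64×10⁻³ m.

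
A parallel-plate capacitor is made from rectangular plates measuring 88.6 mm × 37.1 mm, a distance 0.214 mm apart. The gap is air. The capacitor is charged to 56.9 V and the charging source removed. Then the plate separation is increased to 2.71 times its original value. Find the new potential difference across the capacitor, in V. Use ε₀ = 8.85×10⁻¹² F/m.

A = 88.6 × 37.1 mm² = 3.29×10⁻³ m².
Initially C₁ = ε₀A/d = 8.85×10⁻¹² × 3.29×10⁻³ / 2.14×10⁻⁴ = 1.36×10⁻¹⁰ F.
V₁ = 56.9 V.
Isolated ⇒ Q is held fixed. C₂ = 0.369 C₁ and V = Q/C, so V₂/V₁ = C₁/C₂ = 2.71.
V₂ = 2.71 × 56.9 = 1.54×10² V.

154 V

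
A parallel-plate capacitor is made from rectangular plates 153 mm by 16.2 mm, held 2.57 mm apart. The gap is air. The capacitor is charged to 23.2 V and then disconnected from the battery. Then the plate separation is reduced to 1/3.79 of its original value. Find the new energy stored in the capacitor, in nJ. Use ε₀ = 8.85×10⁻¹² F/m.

A = 153 × 16.2 mm² = 2.48×10⁻³ m².
Initially C₁ = ε₀A/d = 8.85×10⁻¹² × 2.48×10⁻³ / 2.57×10⁻³ = 8.54×10⁻¹² F.
U₁ = 2.30×10⁻⁹ J.
Isolated ⇒ Q is held fixed. C₂ = 3.79 C₁ and U = Q²/(2C), so U₂/U₁ = C₁/C₂ = 0.264.
U₂ = 0.264 × 2.30×10⁻⁹ = 6.06×10⁻¹⁰ J.

0.606 nJ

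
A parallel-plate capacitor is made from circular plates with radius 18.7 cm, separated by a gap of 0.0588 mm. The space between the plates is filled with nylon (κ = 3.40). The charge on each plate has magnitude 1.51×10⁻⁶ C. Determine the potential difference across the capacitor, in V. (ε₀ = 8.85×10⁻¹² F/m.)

A = π(18.7 cm)² = 0.110 m².
C = κε₀A/d = 3.40 × 8.85×10⁻¹² × 0.110 / 5.88×10⁻⁵ = 5.62×10⁻⁸ F.
V = Q/C = 1.51×10⁻⁶ / 5.62×10⁻⁸ = 26.9 V.

V ≈ 26.9 V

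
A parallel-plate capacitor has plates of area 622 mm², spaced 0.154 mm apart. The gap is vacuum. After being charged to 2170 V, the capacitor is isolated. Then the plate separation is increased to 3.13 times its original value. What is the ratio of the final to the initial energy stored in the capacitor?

Isolated ⇒ Q is held fixed.
C₂ = 0.319 C₁ and U = Q²/(2C), so U₂/U₁ = C₁/C₂ = 3.13.

U₂/U₁ ≈ 3.13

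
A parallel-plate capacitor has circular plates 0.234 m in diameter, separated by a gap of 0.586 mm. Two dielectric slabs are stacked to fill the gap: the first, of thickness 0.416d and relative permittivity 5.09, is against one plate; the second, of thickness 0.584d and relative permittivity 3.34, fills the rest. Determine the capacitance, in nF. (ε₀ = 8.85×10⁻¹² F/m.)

A = π(0.234/2 m)² = 4.30×10⁻² m².
Stacked slabs ⇒ two capacitors in series, each with the full plate area.
C₁ = κ₁ε₀A/d₁ = 5.09 × 8.85×10⁻¹² × 4.30×10⁻² / 2.44×10⁻⁴ = 7.95×10⁻⁹ F.
C₂ = κ₂ε₀A/d₂ = 3.34 × 8.85×10⁻¹² × 4.30×10⁻² / 3.42×10⁻⁴ = 3.71×10⁻⁹ F.
C = (1/C₁ + 1/C₂)⁻¹ = 2.53×10⁻⁹ F.

2.53 nF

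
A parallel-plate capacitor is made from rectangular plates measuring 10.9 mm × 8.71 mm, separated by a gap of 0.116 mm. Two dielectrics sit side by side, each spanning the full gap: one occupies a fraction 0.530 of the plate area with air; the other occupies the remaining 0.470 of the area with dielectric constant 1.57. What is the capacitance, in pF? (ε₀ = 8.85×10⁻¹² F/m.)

A = 10.9 × 8.71 mm² = 9.49×10⁻⁵ m².
Side-by-side slabs ⇒ two capacitors in parallel, each spanning the full gap.
C₁ = κ₁ε₀A₁/d = 1.00 × 8.85×10⁻¹² × 5.03×10⁻⁵ / 1.16×10⁻⁴ = 3.84×10⁻¹² F.
C₂ = κ₂ε₀A₂/d = 1.57 × 8.85×10⁻¹² × 4.46×10⁻⁵ / 1.16×10⁻⁴ = 5.34×10⁻¹² F.
C = C₁ + C₂ = 9.18×10⁻¹² F.

9.18 pF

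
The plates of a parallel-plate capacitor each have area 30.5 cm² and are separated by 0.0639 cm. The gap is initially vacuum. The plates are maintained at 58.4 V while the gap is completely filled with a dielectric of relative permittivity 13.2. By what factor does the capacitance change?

13.2

C = κε₀A/d scales with κ, so C₂/C₁ = κ = 13.2.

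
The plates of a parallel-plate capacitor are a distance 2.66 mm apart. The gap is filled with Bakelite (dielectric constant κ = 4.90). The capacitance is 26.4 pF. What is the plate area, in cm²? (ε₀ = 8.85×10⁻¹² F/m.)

A = Cd/(κε₀) = 2.64×10⁻¹¹ × 2.66×10⁻³ / (4.90 × 8.85×10⁻¹²) = 1.62×10⁻³ m².

16.2 cm²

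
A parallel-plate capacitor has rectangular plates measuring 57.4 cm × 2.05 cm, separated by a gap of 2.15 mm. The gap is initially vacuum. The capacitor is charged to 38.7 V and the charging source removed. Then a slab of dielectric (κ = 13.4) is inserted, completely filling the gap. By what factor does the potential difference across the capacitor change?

Isolated ⇒ Q is held fixed.
C₂ = 13.4 C₁ and V = Q/C, so V₂/V₁ = C₁/C₂ = 0.0746.

0.0746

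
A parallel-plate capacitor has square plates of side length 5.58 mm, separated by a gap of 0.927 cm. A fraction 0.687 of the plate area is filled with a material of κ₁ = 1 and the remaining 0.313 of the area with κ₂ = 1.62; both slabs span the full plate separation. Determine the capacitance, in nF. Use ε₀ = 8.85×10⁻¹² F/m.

C ≈ 3.55×10⁻⁵ nF

A = (5.58 mm)² = 3.11×10⁻⁵ m².
Side-by-side slabs ⇒ two capacitors in parallel, each spanning the full gap.
C₁ = κ₁ε₀A₁/d = 1.00 × 8.85×10⁻¹² × 2.14×10⁻⁵ / 9.27×10⁻³ = 2.04×10⁻¹⁴ F.
C₂ = κ₂ε₀A₂/d = 1.62 × 8.85×10⁻¹² × 9.75×10⁻⁶ / 9.27×10⁻³ = 1.51×10⁻¹⁴ F.
C = C₁ + C₂ = 3.55×10⁻¹⁴ F.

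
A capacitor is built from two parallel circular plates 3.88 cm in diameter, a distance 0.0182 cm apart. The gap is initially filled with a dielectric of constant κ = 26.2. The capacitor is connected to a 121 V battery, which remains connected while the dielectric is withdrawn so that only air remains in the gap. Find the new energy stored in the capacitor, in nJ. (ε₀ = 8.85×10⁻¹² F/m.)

A = π(3.88/2 cm)² = 1.18×10⁻³ m².
Initially C₁ = κε₀A/d = 26.2 × 8.85×10⁻¹² × 1.18×10⁻³ / 1.82×10⁻⁴ = 1.51×10⁻⁹ F.
U₁ = 1.10×10⁻⁵ J.
Battery connected ⇒ V is held fixed. C₂ = 0.0382 C₁ and U = ½CV², so U₂/U₁ = C₂/C₁ = 0.0382.
U₂ = 0.0382 × 1.10×10⁻⁵ = 4.21×10⁻⁷ J.

421 nJ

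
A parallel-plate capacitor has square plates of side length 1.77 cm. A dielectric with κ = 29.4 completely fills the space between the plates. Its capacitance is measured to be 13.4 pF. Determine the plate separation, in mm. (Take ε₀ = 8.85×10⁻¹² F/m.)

d ≈ 6.08 mm

A = (1.77 cm)² = 3.13×10⁻⁴ m².
d = κε₀A/C = 29.4 × 8.85×10⁻¹² × 3.13×10⁻⁴ / 1.34×10⁻¹¹ = 6.08×10⁻³ m.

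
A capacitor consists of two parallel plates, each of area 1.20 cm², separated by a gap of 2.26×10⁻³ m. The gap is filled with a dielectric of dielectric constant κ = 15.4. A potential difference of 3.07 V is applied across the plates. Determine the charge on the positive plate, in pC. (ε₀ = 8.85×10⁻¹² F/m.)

A = 1.20 cm² = 1.20×10⁻⁴ m².
C = κε₀A/d = 15.4 × 8.85×10⁻¹² × 1.20×10⁻⁴ / 2.26×10⁻³ = 7.24×10⁻¹² F.
Q = CV = 7.24×10⁻¹² × 3.07 = 2.22×10⁻¹¹ C.

22.2 pC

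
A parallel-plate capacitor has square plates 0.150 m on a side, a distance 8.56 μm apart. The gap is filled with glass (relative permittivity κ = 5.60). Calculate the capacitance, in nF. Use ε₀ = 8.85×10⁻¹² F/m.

A = (0.150 m)² = 2.25×10⁻² m².
C = κε₀A/d = 5.60 × 8.85×10⁻¹² × 2.25×10⁻² / 8.56×10⁻⁶ = 1.30×10⁻⁷ F.

130 nF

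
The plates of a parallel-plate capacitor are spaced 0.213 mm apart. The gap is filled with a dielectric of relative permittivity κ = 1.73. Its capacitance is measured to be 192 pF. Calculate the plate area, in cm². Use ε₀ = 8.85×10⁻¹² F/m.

26.7 cm²

A = Cd/(κε₀) = 1.92×10⁻¹⁰ × 2.13×10⁻⁴ / (1.73 × 8.85×10⁻¹²) = 2.67×10⁻³ m².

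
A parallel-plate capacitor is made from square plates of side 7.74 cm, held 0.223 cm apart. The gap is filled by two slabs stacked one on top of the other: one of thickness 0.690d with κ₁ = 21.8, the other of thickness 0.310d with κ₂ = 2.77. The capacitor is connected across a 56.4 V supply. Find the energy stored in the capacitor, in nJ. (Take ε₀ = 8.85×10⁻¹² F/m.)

263 nJ

A = (7.74 cm)² = 5.99×10⁻³ m².
Stacked slabs ⇒ two capacitors in series, each with the full plate area.
C₁ = κ₁ε₀A/d₁ = 21.8 × 8.85×10⁻¹² × 5.99×10⁻³ / 1.54×10⁻³ = 7.51×10⁻¹⁰ F.
C₂ = κ₂ε₀A/d₂ = 2.77 × 8.85×10⁻¹² × 5.99×10⁻³ / 6.91×10⁻⁴ = 2.12×10⁻¹⁰ F.
C = (1/C₁ + 1/C₂)⁻¹ = 1.66×10⁻¹⁰ F.
U = ½CV² = ½ × 1.66×10⁻¹⁰ × (56.4)² = 2.63×10⁻⁷ J.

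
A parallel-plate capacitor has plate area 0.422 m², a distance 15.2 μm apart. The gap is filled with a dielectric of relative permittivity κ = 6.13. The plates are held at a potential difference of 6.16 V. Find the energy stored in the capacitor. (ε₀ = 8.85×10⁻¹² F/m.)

C = κε₀A/d = 6.13 × 8.85×10⁻¹² × 0.422 / 1.52×10⁻⁵ = 1.51×10⁻⁶ F.
U = ½CV² = ½ × 1.51×10⁻⁶ × (6.16)² = 2.86×10⁻⁵ J.

U ≈ 28.6 μJ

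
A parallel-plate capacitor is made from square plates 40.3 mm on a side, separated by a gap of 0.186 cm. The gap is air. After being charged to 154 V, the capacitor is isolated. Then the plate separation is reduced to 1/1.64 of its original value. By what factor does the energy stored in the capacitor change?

Isolated ⇒ Q is held fixed.
C₂ = 1.64 C₁ and U = Q²/(2C), so U₂/U₁ = C₁/C₂ = 0.610.

0.610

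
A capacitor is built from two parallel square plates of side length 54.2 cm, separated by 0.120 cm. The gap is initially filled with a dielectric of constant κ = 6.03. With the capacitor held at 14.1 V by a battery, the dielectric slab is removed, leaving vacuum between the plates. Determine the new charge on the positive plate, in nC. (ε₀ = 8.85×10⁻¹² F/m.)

A = (54.2 cm)² = 0.294 m².
Initially C₁ = κε₀A/d = 6.03 × 8.85×10⁻¹² × 0.294 / 1.20×10⁻³ = 1.31×10⁻⁸ F.
Q₁ = 1.84×10⁻⁷ C.
Battery connected ⇒ V is held fixed. C₂ = 0.166 C₁ and Q = CV, so Q₂/Q₁ = C₂/C₁ = 0.166.
Q₂ = 0.166 × 1.84×10⁻⁷ = 3.05×10⁻⁸ C.

30.5 nC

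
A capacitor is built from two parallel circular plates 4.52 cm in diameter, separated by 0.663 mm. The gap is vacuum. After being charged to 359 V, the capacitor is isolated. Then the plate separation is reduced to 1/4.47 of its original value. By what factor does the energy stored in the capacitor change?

U₂/U₁ ≈ 0.224

Isolated ⇒ Q is held fixed.
C₂ = 4.47 C₁ and U = Q²/(2C), so U₂/U₁ = C₁/C₂ = 0.224.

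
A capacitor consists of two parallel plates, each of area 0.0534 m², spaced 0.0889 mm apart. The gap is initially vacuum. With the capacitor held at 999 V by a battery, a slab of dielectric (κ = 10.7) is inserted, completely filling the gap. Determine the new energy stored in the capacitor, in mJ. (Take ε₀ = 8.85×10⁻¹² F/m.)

U ≈ 28.4 mJ

Initially C₁ = ε₀A/d = 8.85×10⁻¹² × 5.34×10⁻² / 8.89×10⁻⁵ = 5.32×10⁻⁹ F.
U₁ = 2.65×10⁻³ J.
Battery connected ⇒ V is held fixed. C₂ = 10.7 C₁ and U = ½CV², so U₂/U₁ = C₂/C₁ = 10.7.
U₂ = 10.7 × 2.65×10⁻³ = 2.84×10⁻² J.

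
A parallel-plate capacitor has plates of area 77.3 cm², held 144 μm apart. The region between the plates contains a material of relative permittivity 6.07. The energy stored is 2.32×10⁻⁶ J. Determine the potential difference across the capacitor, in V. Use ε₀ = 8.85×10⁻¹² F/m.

V ≈ 40.1 V

A = 77.3 cm² = 7.73×10⁻³ m².
C = κε₀A/d = 6.07 × 8.85×10⁻¹² × 7.73×10⁻³ / 1.44×10⁻⁴ = 2.88×10⁻⁹ F.
V = √(2U/C) = √(2 × 2.32×10⁻⁶ / 2.88×10⁻⁹) = 40.1 V.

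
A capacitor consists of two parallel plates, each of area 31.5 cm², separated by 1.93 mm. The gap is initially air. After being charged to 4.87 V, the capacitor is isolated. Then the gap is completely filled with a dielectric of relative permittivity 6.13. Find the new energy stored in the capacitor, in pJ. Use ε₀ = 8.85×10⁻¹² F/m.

U ≈ 27.9 pJ

A = 31.5 cm² = 3.15×10⁻³ m².
Initially C₁ = ε₀A/d = 8.85×10⁻¹² × 3.15×10⁻³ / 1.93×10⁻³ = 1.44×10⁻¹¹ F.
U₁ = 1.71×10⁻¹⁰ J.
Isolated ⇒ Q is held fixed. C₂ = 6.13 C₁ and U = Q²/(2C), so U₂/U₁ = C₁/C₂ = 0.163.
U₂ = 0.163 × 1.71×10⁻¹⁰ = 2.79×10⁻¹¹ J.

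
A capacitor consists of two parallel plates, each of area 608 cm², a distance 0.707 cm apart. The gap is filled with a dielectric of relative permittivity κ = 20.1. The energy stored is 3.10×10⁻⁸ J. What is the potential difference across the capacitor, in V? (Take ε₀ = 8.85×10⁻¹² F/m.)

A = 608 cm² = 6.08×10⁻² m².
C = κε₀A/d = 20.1 × 8.85×10⁻¹² × 6.08×10⁻² / 7.07×10⁻³ = 1.53×10⁻⁹ F.
V = √(2U/C) = √(2 × 3.10×10⁻⁸ / 1.53×10⁻⁹) = 6.37 V.

V ≈ 6.37 V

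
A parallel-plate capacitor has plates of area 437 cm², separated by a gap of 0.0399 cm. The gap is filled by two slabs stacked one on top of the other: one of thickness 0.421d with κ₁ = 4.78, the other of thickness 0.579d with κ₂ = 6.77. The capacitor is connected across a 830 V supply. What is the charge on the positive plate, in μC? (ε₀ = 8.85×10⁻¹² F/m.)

A = 437 cm² = 4.37×10⁻² m².
Stacked slabs ⇒ two capacitors in series, each with the full plate area.
C₁ = κ₁ε₀A/d₁ = 4.78 × 8.85×10⁻¹² × 4.37×10⁻² / 1.68×10⁻⁴ = 1.10×10⁻⁸ F.
C₂ = κ₂ε₀A/d₂ = 6.77 × 8.85×10⁻¹² × 4.37×10⁻² / 2.31×10⁻⁴ = 1.13×10⁻⁸ F.
C = (1/C₁ + 1/C₂)⁻¹ = 5.58×10⁻⁹ F.
Q = CV = 5.58×10⁻⁹ × 830 = 4.63×10⁻⁶ C.

Q ≈ 4.63 μC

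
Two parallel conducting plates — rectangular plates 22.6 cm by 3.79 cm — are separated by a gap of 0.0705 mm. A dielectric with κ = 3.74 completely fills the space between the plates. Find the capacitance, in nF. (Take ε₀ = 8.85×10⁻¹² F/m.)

4.02 nF

A = 22.6 × 3.79 cm² = 8.57×10⁻³ m².
C = κε₀A/d = 3.74 × 8.85×10⁻¹² × 8.57×10⁻³ / 7.05×10⁻⁵ = 4.02×10⁻⁹ F.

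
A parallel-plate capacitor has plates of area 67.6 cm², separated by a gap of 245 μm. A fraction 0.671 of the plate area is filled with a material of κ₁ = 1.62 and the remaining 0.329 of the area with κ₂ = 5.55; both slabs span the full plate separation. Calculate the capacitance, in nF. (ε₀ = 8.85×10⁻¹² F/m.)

C ≈ 0.711 nF

A = 67.6 cm² = 6.76×10⁻³ m².
Side-by-side slabs ⇒ two capacitors in parallel, each spanning the full gap.
C₁ = κ₁ε₀A₁/d = 1.62 × 8.85×10⁻¹² × 4.54×10⁻³ / 2.45×10⁻⁴ = 2.65×10⁻¹⁰ F.
C₂ = κ₂ε₀A₂/d = 5.55 × 8.85×10⁻¹² × 2.22×10⁻³ / 2.45×10⁻⁴ = 4.46×10⁻¹⁰ F.
C = C₁ + C₂ = 7.11×10⁻¹⁰ F.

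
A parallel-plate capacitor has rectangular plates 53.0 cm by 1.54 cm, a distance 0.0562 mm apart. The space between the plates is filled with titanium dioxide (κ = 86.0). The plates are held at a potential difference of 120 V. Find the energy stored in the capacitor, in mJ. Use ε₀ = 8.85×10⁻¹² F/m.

0.796 mJ

A = 53.0 × 1.54 cm² = 8.16×10⁻³ m².
C = κε₀A/d = 86.0 × 8.85×10⁻¹² × 8.16×10⁻³ / 5.62×10⁻⁵ = 1.11×10⁻⁷ F.
U = ½CV² = ½ × 1.11×10⁻⁷ × (120)² = 7.96×10⁻⁴ J.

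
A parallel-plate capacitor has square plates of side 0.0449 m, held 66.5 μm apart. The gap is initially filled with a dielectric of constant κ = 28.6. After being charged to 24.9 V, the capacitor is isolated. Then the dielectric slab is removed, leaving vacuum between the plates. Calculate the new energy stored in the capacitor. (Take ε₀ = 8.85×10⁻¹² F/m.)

68.0 μJ

A = (0.0449 m)² = 2.02×10⁻³ m².
Initially C₁ = κε₀A/d = 28.6 × 8.85×10⁻¹² × 2.02×10⁻³ / 6.65×10⁻⁵ = 7.67×10⁻⁹ F.
U₁ = 2.38×10⁻⁶ J.
Isolated ⇒ Q is held fixed. C₂ = 0.0350 C₁ and U = Q²/(2C), so U₂/U₁ = C₁/C₂ = 28.6.
U₂ = 28.6 × 2.38×10⁻⁶ = 6.80×10⁻⁵ J.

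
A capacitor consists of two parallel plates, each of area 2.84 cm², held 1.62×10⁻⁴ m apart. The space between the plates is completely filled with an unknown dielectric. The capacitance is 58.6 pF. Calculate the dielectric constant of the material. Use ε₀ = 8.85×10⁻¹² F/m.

κ ≈ 3.78

A = 2.84 cm² = 2.84×10⁻⁴ m².
κ = Cd/(ε₀A) = 5.86×10⁻¹¹ × 1.62×10⁻⁴ / (8.85×10⁻¹² × 2.84×10⁻⁴) = 3.78.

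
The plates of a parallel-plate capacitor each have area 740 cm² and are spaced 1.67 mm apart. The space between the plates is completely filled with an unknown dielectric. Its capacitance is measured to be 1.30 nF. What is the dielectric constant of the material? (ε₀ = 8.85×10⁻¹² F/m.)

A = 740 cm² = 7.40×10⁻² m².
κ = Cd/(ε₀A) = 1.30×10⁻⁹ × 1.67×10⁻³ / (8.85×10⁻¹² × 7.40×10⁻²) = 3.32.

κ ≈ 3.32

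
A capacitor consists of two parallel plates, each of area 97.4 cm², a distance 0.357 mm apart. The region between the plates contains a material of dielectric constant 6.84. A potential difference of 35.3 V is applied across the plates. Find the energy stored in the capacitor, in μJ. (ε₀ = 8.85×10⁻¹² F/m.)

1.03 μJ

A = 97.4 cm² = 9.74×10⁻³ m².
C = κε₀A/d = 6.84 × 8.85×10⁻¹² × 9.74×10⁻³ / 3.57×10⁻⁴ = 1.65×10⁻⁹ F.
U = ½CV² = ½ × 1.65×10⁻⁹ × (35.3)² = 1.03×10⁻⁶ J.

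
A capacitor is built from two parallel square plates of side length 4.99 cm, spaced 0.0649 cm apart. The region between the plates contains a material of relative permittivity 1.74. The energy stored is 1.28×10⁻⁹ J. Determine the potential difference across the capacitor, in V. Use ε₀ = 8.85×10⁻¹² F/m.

V ≈ 6.58 V

A = (4.99 cm)² = 2.49×10⁻³ m².
C = κε₀A/d = 1.74 × 8.85×10⁻¹² × 2.49×10⁻³ / 6.49×10⁻⁴ = 5.91×10⁻¹¹ F.
V = √(2U/C) = √(2 × 1.28×10⁻⁹ / 5.91×10⁻¹¹) = 6.58 V.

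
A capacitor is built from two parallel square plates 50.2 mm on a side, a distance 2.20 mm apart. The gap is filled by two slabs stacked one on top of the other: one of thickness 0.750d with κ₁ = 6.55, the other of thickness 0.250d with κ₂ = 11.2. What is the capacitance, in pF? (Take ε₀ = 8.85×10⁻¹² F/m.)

A = (50.2 mm)² = 2.52×10⁻³ m².
Stacked slabs ⇒ two capacitors in series, each with the full plate area.
C₁ = κ₁ε₀A/d₁ = 6.55 × 8.85×10⁻¹² × 2.52×10⁻³ / 1.65×10⁻³ = 8.85×10⁻¹¹ F.
C₂ = κ₂ε₀A/d₂ = 11.2 × 8.85×10⁻¹² × 2.52×10⁻³ / 5.50×10⁻⁴ = 4.54×10⁻¹⁰ F.
C = (1/C₁ + 1/C₂)⁻¹ = 7.41×10⁻¹¹ F.

74.1 pF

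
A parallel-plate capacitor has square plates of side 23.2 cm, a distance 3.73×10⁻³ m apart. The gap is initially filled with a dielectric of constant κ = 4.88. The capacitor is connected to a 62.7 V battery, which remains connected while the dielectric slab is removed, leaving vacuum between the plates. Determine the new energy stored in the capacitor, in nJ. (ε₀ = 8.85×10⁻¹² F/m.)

251 nJ

A = (23.2 cm)² = 5.38×10⁻² m².
Initially C₁ = κε₀A/d = 4.88 × 8.85×10⁻¹² × 5.38×10⁻² / 3.73×10⁻³ = 6.23×10⁻¹⁰ F.
U₁ = 1.22×10⁻⁶ J.
Battery connected ⇒ V is held fixed. C₂ = 0.205 C₁ and U = ½CV², so U₂/U₁ = C₂/C₁ = 0.205.
U₂ = 0.205 × 1.22×10⁻⁶ = 2.51×10⁻⁷ J.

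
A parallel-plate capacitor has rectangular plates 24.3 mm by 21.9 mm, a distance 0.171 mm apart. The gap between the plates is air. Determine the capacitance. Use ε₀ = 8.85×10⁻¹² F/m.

C ≈ 27.5 pF

A = 24.3 × 21.9 mm² = 5.32×10⁻⁴ m².
C = ε₀A/d = 8.85×10⁻¹² × 5.32×10⁻⁴ / 1.71×10⁻⁴ = 2.75×10⁻¹¹ F.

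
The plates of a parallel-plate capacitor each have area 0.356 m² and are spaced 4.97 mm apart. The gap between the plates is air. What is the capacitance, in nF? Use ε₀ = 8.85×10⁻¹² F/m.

C = ε₀A/d = 8.85×10⁻¹² × 0.356 / 4.97×10⁻³ = 6.34×10⁻¹⁰ F.

0.634 nF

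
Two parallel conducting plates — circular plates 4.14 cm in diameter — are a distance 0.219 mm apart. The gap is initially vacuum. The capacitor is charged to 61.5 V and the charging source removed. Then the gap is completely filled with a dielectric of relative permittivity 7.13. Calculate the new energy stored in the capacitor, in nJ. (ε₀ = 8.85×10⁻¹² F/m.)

U ≈ 14.4 nJ

A = π(4.14/2 cm)² = 1.35×10⁻³ m².
Initially C₁ = ε₀A/d = 8.85×10⁻¹² × 1.35×10⁻³ / 2.19×10⁻⁴ = 5.44×10⁻¹¹ F.
U₁ = 1.03×10⁻⁷ J.
Isolated ⇒ Q is held fixed. C₂ = 7.13 C₁ and U = Q²/(2C), so U₂/U₁ = C₁/C₂ = 0.140.
U₂ = 0.140 × 1.03×10⁻⁷ = 1.44×10⁻⁸ J.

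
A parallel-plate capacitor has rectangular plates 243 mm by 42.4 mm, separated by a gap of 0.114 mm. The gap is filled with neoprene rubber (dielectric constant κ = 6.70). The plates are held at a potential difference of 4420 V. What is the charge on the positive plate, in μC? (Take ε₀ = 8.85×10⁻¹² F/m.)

Q ≈ 23.7 μC

A = 243 × 42.4 mm² = 1.03×10⁻² m².
C = κε₀A/d = 6.70 × 8.85×10⁻¹² × 1.03×10⁻² / 1.14×10⁻⁴ = 5.36×10⁻⁹ F.
Q = CV = 5.36×10⁻⁹ × 4420 = 2.37×10⁻⁵ C.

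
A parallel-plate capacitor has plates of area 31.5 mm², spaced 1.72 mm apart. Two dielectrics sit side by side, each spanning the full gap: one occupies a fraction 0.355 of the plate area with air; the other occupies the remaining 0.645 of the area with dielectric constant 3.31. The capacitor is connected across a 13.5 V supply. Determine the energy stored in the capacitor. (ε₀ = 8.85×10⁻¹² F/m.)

A = 31.5 mm² = 3.15×10⁻⁵ m².
Side-by-side slabs ⇒ two capacitors in parallel, each spanning the full gap.
C₁ = κ₁ε₀A₁/d = 1.00 × 8.85×10⁻¹² × 1.12×10⁻⁵ / 1.72×10⁻³ = 5.75×10⁻¹⁴ F.
C₂ = κ₂ε₀A₂/d = 3.31 × 8.85×10⁻¹² × 2.03×10⁻⁵ / 1.72×10⁻³ = 3.46×10⁻¹³ F.
C = C₁ + C₂ = 4.04×10⁻¹³ F.
U = ½CV² = ½ × 4.04×10⁻¹³ × (13.5)² = 3.68×10⁻¹¹ J.

U ≈ 36.8 pJ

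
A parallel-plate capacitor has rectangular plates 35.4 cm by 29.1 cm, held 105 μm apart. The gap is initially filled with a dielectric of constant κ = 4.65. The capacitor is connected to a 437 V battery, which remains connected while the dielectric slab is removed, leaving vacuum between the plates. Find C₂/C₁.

C₂/C₁ ≈ 0.215

C = κε₀A/d scales with κ, so C₂/C₁ = 1/κ = 1/4.65 = 0.215.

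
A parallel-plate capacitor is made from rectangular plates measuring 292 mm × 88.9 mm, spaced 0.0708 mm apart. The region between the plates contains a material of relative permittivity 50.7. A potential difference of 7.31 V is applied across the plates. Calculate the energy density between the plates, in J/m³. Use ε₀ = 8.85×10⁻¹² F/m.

u ≈ 2.39 J/m³

E = V/d = 7.31 / 7.08×10⁻⁵ = 1.03×10⁵ V/m.
u = ½κε₀E² = ½ × 50.7 × 8.85×10⁻¹² × (1.03×10⁵)² = 2.39 J/m³.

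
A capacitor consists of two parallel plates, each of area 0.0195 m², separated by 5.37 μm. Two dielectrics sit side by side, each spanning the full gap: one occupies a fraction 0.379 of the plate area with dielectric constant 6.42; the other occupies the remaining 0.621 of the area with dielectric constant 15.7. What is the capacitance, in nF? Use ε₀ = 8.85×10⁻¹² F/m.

392 nF

Side-by-side slabs ⇒ two capacitors in parallel, each spanning the full gap.
C₁ = κ₁ε₀A₁/d = 6.42 × 8.85×10⁻¹² × 7.39×10⁻³ / 5.37×10⁻⁶ = 7.82×10⁻⁸ F.
C₂ = κ₂ε₀A₂/d = 15.7 × 8.85×10⁻¹² × 1.21×10⁻² / 5.37×10⁻⁶ = 3.13×10⁻⁷ F.
C = C₁ + C₂ = 3.92×10⁻⁷ F.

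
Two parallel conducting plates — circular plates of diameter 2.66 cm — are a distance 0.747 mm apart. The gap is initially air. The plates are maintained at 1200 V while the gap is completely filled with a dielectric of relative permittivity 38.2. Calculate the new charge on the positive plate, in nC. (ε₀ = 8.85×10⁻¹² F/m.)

Q ≈ 302 nC

A = π(2.66/2 cm)² = 5.56×10⁻⁴ m².
Initially C₁ = ε₀A/d = 8.85×10⁻¹² × 5.56×10⁻⁴ / 7.47×10⁻⁴ = 6.58×10⁻¹² F.
Q₁ = 7.90×10⁻⁹ C.
Battery connected ⇒ V is held fixed. C₂ = 38.2 C₁ and Q = CV, so Q₂/Q₁ = C₂/C₁ = 38.2.
Q₂ = 38.2 × 7.90×10⁻⁹ = 3.02×10⁻⁷ C.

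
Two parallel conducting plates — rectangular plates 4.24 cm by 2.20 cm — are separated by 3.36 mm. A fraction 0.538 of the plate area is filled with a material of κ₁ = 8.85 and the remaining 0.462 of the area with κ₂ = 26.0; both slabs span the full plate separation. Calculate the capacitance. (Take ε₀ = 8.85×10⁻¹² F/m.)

A = 4.24 × 2.20 cm² = 9.33×10⁻⁴ m².
Side-by-side slabs ⇒ two capacitors in parallel, each spanning the full gap.
C₁ = κ₁ε₀A₁/d = 8.85 × 8.85×10⁻¹² × 5.02×10⁻⁴ / 3.36×10⁻³ = 1.17×10⁻¹¹ F.
C₂ = κ₂ε₀A₂/d = 26.0 × 8.85×10⁻¹² × 4.31×10⁻⁴ / 3.36×10⁻³ = 2.95×10⁻¹¹ F.
C = C₁ + C₂ = 4.12×10⁻¹¹ F.

41.2 pF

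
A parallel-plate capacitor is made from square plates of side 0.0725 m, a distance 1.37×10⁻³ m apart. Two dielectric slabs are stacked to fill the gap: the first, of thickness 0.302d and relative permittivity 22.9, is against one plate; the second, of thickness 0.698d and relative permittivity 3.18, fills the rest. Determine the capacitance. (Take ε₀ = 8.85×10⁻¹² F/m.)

C ≈ 146 pF

A = (0.0725 m)² = 5.26×10⁻³ m².
Stacked slabs ⇒ two capacitors in series, each with the full plate area.
C₁ = κ₁ε₀A/d₁ = 22.9 × 8.85×10⁻¹² × 5.26×10⁻³ / 4.14×10⁻⁴ = 2.57×10⁻⁹ F.
C₂ = κ₂ε₀A/d₂ = 3.18 × 8.85×10⁻¹² × 5.26×10⁻³ / 9.56×10⁻⁴ = 1.55×10⁻¹⁰ F.
C = (1/C₁ + 1/C₂)⁻¹ = 1.46×10⁻¹⁰ F.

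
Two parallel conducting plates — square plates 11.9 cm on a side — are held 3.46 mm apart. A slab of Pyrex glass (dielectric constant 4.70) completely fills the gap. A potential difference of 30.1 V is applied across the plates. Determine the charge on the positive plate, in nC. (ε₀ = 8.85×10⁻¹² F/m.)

A = (11.9 cm)² = 1.42×10⁻² m².
C = κε₀A/d = 4.70 × 8.85×10⁻¹² × 1.42×10⁻² / 3.46×10⁻³ = 1.70×10⁻¹⁰ F.
Q = CV = 1.70×10⁻¹⁰ × 30.1 = 5.12×10⁻⁹ C.

5.12 nC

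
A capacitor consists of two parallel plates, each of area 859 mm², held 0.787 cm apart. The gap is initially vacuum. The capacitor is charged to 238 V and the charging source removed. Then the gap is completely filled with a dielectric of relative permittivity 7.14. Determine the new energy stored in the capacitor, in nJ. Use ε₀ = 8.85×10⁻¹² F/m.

3.83 nJ

A = 859 mm² = 8.59×10⁻⁴ m².
Initially C₁ = ε₀A/d = 8.85×10⁻¹² × 8.59×10⁻⁴ / 7.87×10⁻³ = 9.66×10⁻¹³ F.
U₁ = 2.74×10⁻⁸ J.
Isolated ⇒ Q is held fixed. C₂ = 7.14 C₁ and U = Q²/(2C), so U₂/U₁ = C₁/C₂ = 0.140.
U₂ = 0.140 × 2.74×10⁻⁸ = 3.83×10⁻⁹ J.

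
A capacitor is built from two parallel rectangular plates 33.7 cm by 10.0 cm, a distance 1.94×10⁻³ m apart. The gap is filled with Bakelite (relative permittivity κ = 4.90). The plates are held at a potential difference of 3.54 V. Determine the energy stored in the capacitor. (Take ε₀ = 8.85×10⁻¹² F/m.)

A = 33.7 × 10.0 cm² = 3.37×10⁻² m².
C = κε₀A/d = 4.90 × 8.85×10⁻¹² × 3.37×10⁻² / 1.94×10⁻³ = 7.53×10⁻¹⁰ F.
U = ½CV² = ½ × 7.53×10⁻¹⁰ × (3.54)² = 4.72×10⁻⁹ J.

U ≈ 4.72 nJ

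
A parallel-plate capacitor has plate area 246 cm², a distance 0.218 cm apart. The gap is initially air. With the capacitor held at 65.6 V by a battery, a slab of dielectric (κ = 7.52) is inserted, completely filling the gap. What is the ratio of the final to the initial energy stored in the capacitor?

U₂/U₁ ≈ 7.52

Battery connected ⇒ V is held fixed.
C₂ = 7.52 C₁ and U = ½CV², so U₂/U₁ = C₂/C₁ = 7.52.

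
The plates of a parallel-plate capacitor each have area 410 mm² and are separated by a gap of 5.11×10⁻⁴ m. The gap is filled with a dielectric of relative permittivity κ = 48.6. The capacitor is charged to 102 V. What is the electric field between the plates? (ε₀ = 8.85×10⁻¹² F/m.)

E ≈ 200 kV/m

E = V/d = 102 / 5.11×10⁻⁴ = 2.00×10⁵ V/m.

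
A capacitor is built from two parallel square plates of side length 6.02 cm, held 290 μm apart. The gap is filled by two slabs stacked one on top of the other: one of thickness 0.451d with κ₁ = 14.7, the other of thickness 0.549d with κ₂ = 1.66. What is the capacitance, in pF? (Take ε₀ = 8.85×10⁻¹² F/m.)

A = (6.02 cm)² = 3.62×10⁻³ m².
Stacked slabs ⇒ two capacitors in series, each with the full plate area.
C₁ = κ₁ε₀A/d₁ = 14.7 × 8.85×10⁻¹² × 3.62×10⁻³ / 1.31×10⁻⁴ = 3.60×10⁻⁹ F.
C₂ = κ₂ε₀A/d₂ = 1.66 × 8.85×10⁻¹² × 3.62×10⁻³ / 1.59×10⁻⁴ = 3.34×10⁻¹⁰ F.
C = (1/C₁ + 1/C₂)⁻¹ = 3.06×10⁻¹⁰ F.

306 pF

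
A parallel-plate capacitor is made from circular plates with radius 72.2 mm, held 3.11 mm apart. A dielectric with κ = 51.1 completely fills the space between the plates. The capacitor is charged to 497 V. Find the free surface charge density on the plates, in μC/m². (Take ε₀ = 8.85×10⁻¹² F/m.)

σ ≈ 72.3 μC/m²

A = π(72.2 mm)² = 1.64×10⁻² m².
C = κε₀A/d = 51.1 × 8.85×10⁻¹² × 1.64×10⁻² / 3.11×10⁻³ = 2.38×10⁻⁹ F.
σ = Q/A = CV/A = 2.38×10⁻⁹ × 497 / 1.64×10⁻² = 7.23×10⁻⁵ C/m².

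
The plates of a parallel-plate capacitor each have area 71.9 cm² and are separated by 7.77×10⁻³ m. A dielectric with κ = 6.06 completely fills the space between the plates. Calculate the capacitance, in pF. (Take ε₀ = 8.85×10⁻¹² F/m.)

A = 71.9 cm² = 7.19×10⁻³ m².
C = κε₀A/d = 6.06 × 8.85×10⁻¹² × 7.19×10⁻³ / 7.77×10⁻³ = 4.96×10⁻¹¹ F.

C ≈ 49.6 pF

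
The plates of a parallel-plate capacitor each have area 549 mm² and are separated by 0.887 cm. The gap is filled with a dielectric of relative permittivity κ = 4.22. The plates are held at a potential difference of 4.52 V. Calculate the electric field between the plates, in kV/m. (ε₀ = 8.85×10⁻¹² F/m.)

E = V/d = 4.52 / 8.87×10⁻³ = 5.10×10² V/m.

E ≈ 0.510 kV/m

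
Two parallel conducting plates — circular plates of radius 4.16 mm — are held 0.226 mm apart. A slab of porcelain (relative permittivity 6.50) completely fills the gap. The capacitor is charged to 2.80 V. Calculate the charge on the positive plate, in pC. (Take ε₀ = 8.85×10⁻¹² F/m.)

A = π(4.16 mm)² = 5.44×10⁻⁵ m².
C = κε₀A/d = 6.50 × 8.85×10⁻¹² × 5.44×10⁻⁵ / 2.26×10⁻⁴ = 1.38×10⁻¹¹ F.
Q = CV = 1.38×10⁻¹¹ × 2.80 = 3.87×10⁻¹¹ C.

38.7 pC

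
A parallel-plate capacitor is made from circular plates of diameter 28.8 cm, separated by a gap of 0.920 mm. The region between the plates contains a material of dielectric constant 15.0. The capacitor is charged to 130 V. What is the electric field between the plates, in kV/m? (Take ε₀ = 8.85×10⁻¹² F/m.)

141 kV/m

E = V/d = 130 / 9.20×10⁻⁴ = 1.41×10⁵ V/m.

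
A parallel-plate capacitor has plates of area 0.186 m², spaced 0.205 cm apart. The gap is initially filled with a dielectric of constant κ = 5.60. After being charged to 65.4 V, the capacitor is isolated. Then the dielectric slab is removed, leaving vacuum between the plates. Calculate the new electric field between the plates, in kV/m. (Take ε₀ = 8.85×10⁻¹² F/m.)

Initially C₁ = κε₀A/d = 5.60 × 8.85×10⁻¹² × 0.186 / 2.05×10⁻³ = 4.50×10⁻⁹ F.
E₁ = 3.19×10⁴ V/m.
Isolated ⇒ Q is held fixed. V₂ = Q/C₂ = V₁/0.179; E = V/d, so E₂/E₁ = (V₂/V₁)(d₁/d₂) = 5.60.
E₂ = 5.60 × 3.19×10⁴ = 1.79×10⁵ V/m.

E ≈ 179 kV/m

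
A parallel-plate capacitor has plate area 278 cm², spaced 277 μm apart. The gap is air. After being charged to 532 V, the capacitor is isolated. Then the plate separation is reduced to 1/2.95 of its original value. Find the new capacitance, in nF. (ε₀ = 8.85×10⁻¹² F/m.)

A = 278 cm² = 2.78×10⁻² m².
Initially C₁ = ε₀A/d = 8.85×10⁻¹² × 2.78×10⁻² / 2.77×10⁻⁴ = 8.88×10⁻¹⁰ F.
C = ε₀A/d scales as 1/d, so C₂/C₁ = d₁/d₂ = 2.95.
C₂ = 2.95 × 8.88×10⁻¹⁰ = 2.62×10⁻⁹ F.

C ≈ 2.62 nF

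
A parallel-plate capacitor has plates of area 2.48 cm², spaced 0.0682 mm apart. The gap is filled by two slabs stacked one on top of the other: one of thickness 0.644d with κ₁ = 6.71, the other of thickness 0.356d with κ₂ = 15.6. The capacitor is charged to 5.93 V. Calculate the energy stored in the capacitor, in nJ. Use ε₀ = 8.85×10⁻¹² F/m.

4.76 nJ

A = 2.48 cm² = 2.48×10⁻⁴ m².
Stacked slabs ⇒ two capacitors in series, each with the full plate area.
C₁ = κ₁ε₀A/d₁ = 6.71 × 8.85×10⁻¹² × 2.48×10⁻⁴ / 4.39×10⁻⁵ = 3.35×10⁻¹⁰ F.
C₂ = κ₂ε₀A/d₂ = 15.6 × 8.85×10⁻¹² × 2.48×10⁻⁴ / 2.43×10⁻⁵ = 1.41×10⁻⁹ F.
C = (1/C₁ + 1/C₂)⁻¹ = 2.71×10⁻¹⁰ F.
U = ½CV² = ½ × 2.71×10⁻¹⁰ × (5.93)² = 4.76×10⁻⁹ J.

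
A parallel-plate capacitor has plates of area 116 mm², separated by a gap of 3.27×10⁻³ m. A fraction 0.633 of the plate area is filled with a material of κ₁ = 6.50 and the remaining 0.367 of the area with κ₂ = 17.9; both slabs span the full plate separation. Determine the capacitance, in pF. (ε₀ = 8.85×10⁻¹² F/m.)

A = 116 mm² = 1.16×10⁻⁴ m².
Side-by-side slabs ⇒ two capacitors in parallel, each spanning the full gap.
C₁ = κ₁ε₀A₁/d = 6.50 × 8.85×10⁻¹² × 7.34×10⁻⁵ / 3.27×10⁻³ = 1.29×10⁻¹² F.
C₂ = κ₂ε₀A₂/d = 17.9 × 8.85×10⁻¹² × 4.26×10⁻⁵ / 3.27×10⁻³ = 2.06×10⁻¹² F.
C = C₁ + C₂ = 3.35×10⁻¹² F.

C ≈ 3.35 pF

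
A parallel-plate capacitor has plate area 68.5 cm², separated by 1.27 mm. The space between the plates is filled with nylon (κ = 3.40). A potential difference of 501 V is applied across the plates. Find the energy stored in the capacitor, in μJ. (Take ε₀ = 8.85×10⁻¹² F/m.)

A = 68.5 cm² = 6.85×10⁻³ m².
C = κε₀A/d = 3.40 × 8.85×10⁻¹² × 6.85×10⁻³ / 1.27×10⁻³ = 1.62×10⁻¹⁰ F.
U = ½CV² = ½ × 1.62×10⁻¹⁰ × (501)² = 2.04×10⁻⁵ J.

U ≈ 20.4 μJ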